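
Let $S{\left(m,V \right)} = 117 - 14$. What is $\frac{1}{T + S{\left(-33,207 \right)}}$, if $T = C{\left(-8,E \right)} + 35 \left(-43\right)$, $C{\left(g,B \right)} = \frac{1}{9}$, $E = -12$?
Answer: $- \frac{9}{12617} \approx -0.00071332$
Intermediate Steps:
$S{\left(m,V \right)} = 103$
$C{\left(g,B \right)} = \frac{1}{9}$
$T = - \frac{13544}{9}$ ($T = \frac{1}{9} + 35 \left(-43\right) = \frac{1}{9} - 1505 = - \frac{13544}{9} \approx -1504.9$)
$\frac{1}{T + S{\left(-33,207 \right)}} = \frac{1}{- \frac{13544}{9} + 103} = \frac{1}{- \frac{12617}{9}} = - \frac{9}{12617}$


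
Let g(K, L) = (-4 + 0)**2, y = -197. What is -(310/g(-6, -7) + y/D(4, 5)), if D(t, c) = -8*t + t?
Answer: -1479/56 ≈ -26.411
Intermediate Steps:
D(t, c) = -7*t
g(K, L) = 16 (g(K, L) = (-4)**2 = 16)
-(310/g(-6, -7) + y/D(4, 5)) = -(310/16 - 197/((-7*4))) = -(310*(1/16) - 197/(-28)) = -(155/8 - 197*(-1/28)) = -(155/8 + 197/28) = -1*1479/56 = -1479/56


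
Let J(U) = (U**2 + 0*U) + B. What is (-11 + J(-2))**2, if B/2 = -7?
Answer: 441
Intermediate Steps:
B = -14 (B = 2*(-7) = -14)
J(U) = -14 + U**2 (J(U) = (U**2 + 0*U) - 14 = (U**2 + 0) - 14 = U**2 - 14 = -14 + U**2)
(-11 + J(-2))**2 = (-11 + (-14 + (-2)**2))**2 = (-11 + (-14 + 4))**2 = (-11 - 10)**2 = (-21)**2 = 441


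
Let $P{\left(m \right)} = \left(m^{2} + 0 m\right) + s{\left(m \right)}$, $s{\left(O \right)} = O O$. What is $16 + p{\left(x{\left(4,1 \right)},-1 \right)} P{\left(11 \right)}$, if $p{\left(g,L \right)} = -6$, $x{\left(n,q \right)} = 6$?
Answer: $-1436$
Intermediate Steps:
$s{\left(O \right)} = O^{2}$
$P{\left(m \right)} = 2 m^{2}$ ($P{\left(m \right)} = \left(m^{2} + 0 m\right) + m^{2} = \left(m^{2} + 0\right) + m^{2} = m^{2} + m^{2} = 2 m^{2}$)
$16 + p{\left(x{\left(4,1 \right)},-1 \right)} P{\left(11 \right)} = 16 - 6 \cdot 2 \cdot 11^{2} = 16 - 6 \cdot 2 \cdot 121 = 16 - 1452 = -1436$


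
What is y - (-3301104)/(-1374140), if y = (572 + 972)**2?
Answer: 818964628484/343535 ≈ 2.3839e+6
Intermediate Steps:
y = 2383936 (y = 1544**2 = 2383936)
y - (-3301104)/(-1374140) = 2383936 - (-3301104)/(-1374140) = 2383936 - (-3301104)*(-1)/1374140 = 2383936 - 1*825276/343535 = 2383936 - 825276/343535 = 818964628484/343535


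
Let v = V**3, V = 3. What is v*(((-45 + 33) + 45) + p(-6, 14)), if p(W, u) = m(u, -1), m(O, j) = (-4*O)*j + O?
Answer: 2781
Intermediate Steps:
m(O, j) = O - 4*O*j (m(O, j) = -4*O*j + O = O - 4*O*j)
p(W, u) = 5*u (p(W, u) = u*(1 - 4*(-1)) = u*(1 + 4) = u*5 = 5*u)
v = 27 (v = 3**3 = 27)
v*(((-45 + 33) + 45) + p(-6, 14)) = 27*(((-45 + 33) + 45) + 5*14) = 27*((-12 + 45) + 70) = 27*(33 + 70) = 27*103 = 2781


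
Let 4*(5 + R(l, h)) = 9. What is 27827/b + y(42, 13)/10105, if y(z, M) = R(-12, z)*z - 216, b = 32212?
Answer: 270513557/325502260 ≈ 0.83107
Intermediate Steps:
R(l, h) = -11/4 (R(l, h) = -5 + (¼)*9 = -5 + 9/4 = -11/4)
y(z, M) = -216 - 11*z/4 (y(z, M) = -11*z/4 - 216 = -216 - 11*z/4)
27827/b + y(42, 13)/10105 = 27827/32212 + (-216 - 11/4*42)/10105 = 27827*(1/32212) + (-216 - 231/2)*(1/10105) = 27827/32212 - 663/2*1/10105 = 27827/32212 - 663/20210 = 270513557/325502260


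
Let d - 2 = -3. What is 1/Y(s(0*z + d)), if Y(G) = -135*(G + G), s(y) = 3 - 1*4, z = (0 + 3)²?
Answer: 1/270 ≈ 0.0037037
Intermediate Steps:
d = -1 (d = 2 - 3 = -1)
z = 9 (z = 3² = 9)
s(y) = -1 (s(y) = 3 - 4 = -1)
Y(G) = -270*G
1/Y(s(0*z + d)) = 1/(-270*(-1)) = 1/270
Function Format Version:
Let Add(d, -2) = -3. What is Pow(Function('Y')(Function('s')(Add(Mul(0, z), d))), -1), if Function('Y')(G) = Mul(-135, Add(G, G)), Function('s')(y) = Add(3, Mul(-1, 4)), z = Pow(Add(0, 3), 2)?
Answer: Rational(1, 270) ≈ 0.0037037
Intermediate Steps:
d = -1 (d = Add(2, -3) = -1)
z = 9 (z = Pow(3, 2) = 9)
Function('s')(y) = -1 (Function('s')(y) = Add(3, -4) = -1)
Function('Y')(G) = Mul(-270, G) (Function('Y')(G) = Mul(-135, Mul(2, G)) = Mul(-270, G))
Pow(Function('Y')(Function('s')(Add(Mul(0, z), d))), -1) = Pow(Mul(-270, -1), -1) = Pow(270, -1) = Rational(1, 270)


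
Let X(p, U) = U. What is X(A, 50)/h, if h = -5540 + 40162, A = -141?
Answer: 25/17311 ≈ 0.0014442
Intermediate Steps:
h = 34622
X(A, 50)/h = 50/34622 = 50*(1/34622) = 25/17311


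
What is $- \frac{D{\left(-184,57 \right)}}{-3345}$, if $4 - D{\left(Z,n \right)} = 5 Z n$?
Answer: $\frac{52444}{3345} \approx 15.678$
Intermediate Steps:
$D{\left(Z,n \right)} = 4 - 5 Z n$
$- \frac{D{\left(-184,57 \right)}}{-3345} = - \frac{4 - \left(-920\right) 57}{-3345} = - \frac{\left(4 + 52440\right) \left(-1\right)}{3345} = - \frac{52444 \left(-1\right)}{3345} = \left(-1\right) \left(- \frac{52444}{3345}\right) = \frac{52444}{3345}$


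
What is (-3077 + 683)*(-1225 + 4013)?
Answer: -6674472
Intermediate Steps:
(-3077 + 683)*(-1225 + 4013) = -2394*2788 = -6674472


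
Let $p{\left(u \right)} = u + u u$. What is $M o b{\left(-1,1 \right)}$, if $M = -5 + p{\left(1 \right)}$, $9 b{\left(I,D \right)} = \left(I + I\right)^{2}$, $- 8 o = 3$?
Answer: $\frac{1}{2} \approx 0.5$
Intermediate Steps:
$p{\left(u \right)} = u + u^{2}$
$o = - \frac{3}{8}$ ($o = \left(- \frac{1}{8}\right) 3 = - \frac{3}{8} \approx -0.375$)
$b{\left(I,D \right)} = \frac{4 I^{2}}{9}$ ($b{\left(I,D \right)} = \frac{\left(I + I\right)^{2}}{9} = \frac{\left(2 I\right)^{2}}{9} = \frac{4 I^{2}}{9}$)
$M = -3$ ($M = -5 + 1 \left(1 + 1\right) = -5 + 1 \cdot 2 = -5 + 2 = -3$)
$M o b{\left(-1,1 \right)} = \left(-3\right) \left(- \frac{3}{8}\right) \frac{4 \left(-1\right)^{2}}{9} = \frac{9 \cdot \frac{4}{9} \cdot 1}{8} = \frac{9}{8} \cdot \frac{4}{9} = \frac{1}{2}$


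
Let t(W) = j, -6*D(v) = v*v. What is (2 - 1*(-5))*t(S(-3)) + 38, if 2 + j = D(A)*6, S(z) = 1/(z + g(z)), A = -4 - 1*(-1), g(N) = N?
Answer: -39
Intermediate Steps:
A = -3 (A = -4 + 1 = -3)
D(v) = -v²/6 (D(v) = -v*v/6 = -v²/6)
S(z) = 1/(2*z) (S(z) = 1/(z + z) = 1/(2*z))
j = -11 (j = -2 - ⅙*(-3)²*6 = -2 - ⅙*9*6 = -2 - 3/2*6 = -2 - 9 = -11)
t(W) = -11
(2 - 1*(-5))*t(S(-3)) + 38 = (2 - 1*(-5))*(-11) + 38 = (2 + 5)*(-11) + 38 = 7*(-11) + 38 = -77 + 38 = -39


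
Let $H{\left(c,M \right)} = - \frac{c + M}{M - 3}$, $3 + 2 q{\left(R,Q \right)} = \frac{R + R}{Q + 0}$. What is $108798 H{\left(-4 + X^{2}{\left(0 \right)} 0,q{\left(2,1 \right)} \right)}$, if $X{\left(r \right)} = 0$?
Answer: $- \frac{761586}{5} \approx -1.5232 \cdot 10^{5}$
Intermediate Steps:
$q{\left(R,Q \right)} = - \frac{3}{2} + \frac{R}{Q}$ ($q{\left(R,Q \right)} = - \frac{3}{2} + \frac{\left(R + R\right) \frac{1}{Q + 0}}{2} = - \frac{3}{2} + \frac{2 R \frac{1}{Q}}{2} = - \frac{3}{2} + \frac{R}{Q}$)
$H{\left(c,M \right)} = - \frac{M + c}{-3 + M}$
$108798 H{\left(-4 + X^{2}{\left(0 \right)} 0,q{\left(2,1 \right)} \right)} = 108798 \frac{- (- \frac{3}{2} + \frac{2}{1}) - \left(-4 + 0^{2} \cdot 0\right)}{-3 - \left(\frac{3}{2} - \frac{2}{1}\right)} = 108798 \frac{- (- \frac{3}{2} + 2 \cdot 1) - \left(-4 + 0 \cdot 0\right)}{-3 + \left(- \frac{3}{2} + 2 \cdot 1\right)} = 108798 \frac{- (- \frac{3}{2} + 2) - \left(-4 + 0\right)}{-3 + \left(- \frac{3}{2} + 2\right)} = 108798 \frac{\left(-1\right) \frac{1}{2} - -4}{-3 + \frac{1}{2}} = 108798 \frac{- \frac{1}{2} + 4}{- \frac{5}{2}} = 108798 \left(\left(- \frac{2}{5}\right) \frac{7}{2}\right) = 108798 \left(- \frac{7}{5}\right) = - \frac{761586}{5}$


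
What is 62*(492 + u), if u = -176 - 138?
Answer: 11036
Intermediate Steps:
u = -314
62*(492 + u) = 62*(492 - 314) = 62*178 = 11036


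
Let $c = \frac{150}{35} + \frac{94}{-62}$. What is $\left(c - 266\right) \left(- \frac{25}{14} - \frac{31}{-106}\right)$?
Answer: $\frac{31645034}{80507} \approx 393.07$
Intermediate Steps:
$c = \frac{601}{217}$ ($c = 150 \cdot \frac{1}{35} + 94 \left(- \frac{1}{62}\right) = \frac{30}{7} - \frac{47}{31} = \frac{601}{217} \approx 2.7696$)
$\left(c - 266\right) \left(- \frac{25}{14} - \frac{31}{-106}\right) = \left(\frac{601}{217} - 266\right) \left(- \frac{25}{14} - \frac{31}{-106}\right) = - \frac{57121 \left(\left(-25\right) \frac{1}{14} - - \frac{31}{106}\right)}{217} = - \frac{57121 \left(- \frac{25}{14} + \frac{31}{106}\right)}{217} = \left(- \frac{57121}{217}\right) \left(- \frac{554}{371}\right) = \frac{31645034}{80507}$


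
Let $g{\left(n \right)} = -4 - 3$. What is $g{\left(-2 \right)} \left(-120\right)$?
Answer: $840$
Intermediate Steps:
$g{\left(n \right)} = -7$ ($g{\left(n \right)} = -4 - 3 = -7$)
$g{\left(-2 \right)} \left(-120\right) = \left(-7\right) \left(-120\right) = 840$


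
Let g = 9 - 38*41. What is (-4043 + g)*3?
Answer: -16776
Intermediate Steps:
g = -1549 (g = 9 - 1558 = -1549)
(-4043 + g)*3 = (-4043 - 1549)*3 = -5592*3 = -16776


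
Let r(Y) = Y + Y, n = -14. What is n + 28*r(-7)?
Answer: -406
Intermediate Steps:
r(Y) = 2*Y
n + 28*r(-7) = -14 + 28*(2*(-7)) = -14 + 28*(-14) = -14 - 392 = -406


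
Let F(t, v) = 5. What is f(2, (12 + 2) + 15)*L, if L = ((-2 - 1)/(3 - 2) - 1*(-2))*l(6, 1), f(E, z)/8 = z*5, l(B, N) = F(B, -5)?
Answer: -5800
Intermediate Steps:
l(B, N) = 5
f(E, z) = 40*z (f(E, z) = 8*(z*5) = 8*(5*z) = 40*z)
L = -5 (L = ((-2 - 1)/(3 - 2) - 1*(-2))*5 = (-3/1 + 2)*5 = (-3*1 + 2)*5 = (-3 + 2)*5 = -1*5 = -5)
f(2, (12 + 2) + 15)*L = (40*((12 + 2) + 15))*(-5) = (40*(14 + 15))*(-5) = (40*29)*(-5) = 1160*(-5) = -5800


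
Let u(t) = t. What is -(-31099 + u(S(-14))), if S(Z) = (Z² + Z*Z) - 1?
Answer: 30708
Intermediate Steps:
S(Z) = -1 + 2*Z² (S(Z) = (Z² + Z²) - 1 = 2*Z² - 1 = -1 + 2*Z²)
-(-31099 + u(S(-14))) = -(-31099 + (-1 + 2*(-14)²)) = -(-31099 + (-1 + 2*196)) = -(-31099 + (-1 + 392)) = -(-31099 + 391) = -1*(-30708) = 30708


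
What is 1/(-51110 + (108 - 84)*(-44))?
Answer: -1/52166 ≈ -1.9170e-5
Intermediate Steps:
1/(-51110 + (108 - 84)*(-44)) = 1/(-51110 + 24*(-44)) = 1/(-51110 - 1056) = 1/(-52166) = -1/52166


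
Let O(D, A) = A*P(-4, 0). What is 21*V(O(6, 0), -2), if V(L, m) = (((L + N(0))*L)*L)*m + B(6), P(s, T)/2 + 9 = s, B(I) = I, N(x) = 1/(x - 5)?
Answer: 126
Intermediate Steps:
N(x) = 1/(-5 + x)
P(s, T) = -18 + 2*s
O(D, A) = -26*A (O(D, A) = A*(-18 + 2*(-4)) = A*(-18 - 8) = A*(-26) = -26*A)
V(L, m) = 6 + m*L²*(-⅕ + L) (V(L, m) = (((L + 1/(-5 + 0))*L)*L)*m + 6 = (((L + 1/(-5))*L)*L)*m + 6 = (((L - ⅕)*L)*L)*m + 6 = (((-⅕ + L)*L)*L)*m + 6 = ((L*(-⅕ + L))*L)*m + 6 = (L²*(-⅕ + L))*m + 6 = m*L²*(-⅕ + L) + 6 = 6 + m*L²*(-⅕ + L))
21*V(O(6, 0), -2) = 21*(6 - 2*(-26*0)³ - ⅕*(-2)*(-26*0)²) = 21*(6 - 2*0³ - ⅕*(-2)*0²) = 21*(6 - 2*0 - ⅕*(-2)*0) = 21*(6 + 0 + 0) = 21*6 = 126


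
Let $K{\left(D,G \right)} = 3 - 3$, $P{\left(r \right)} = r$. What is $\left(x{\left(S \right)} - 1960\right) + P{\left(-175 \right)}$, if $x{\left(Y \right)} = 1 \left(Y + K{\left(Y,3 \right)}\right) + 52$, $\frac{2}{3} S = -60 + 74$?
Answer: $-2062$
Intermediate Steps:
$K{\left(D,G \right)} = 0$ ($K{\left(D,G \right)} = 3 - 3 = 0$)
$S = 21$ ($S = \frac{3 \left(-60 + 74\right)}{2} = \frac{3}{2} \cdot 14 = 21$)
$x{\left(Y \right)} = 52 + Y$ ($x{\left(Y \right)} = 1 \left(Y + 0\right) + 52 = 1 Y + 52 = Y + 52 = 52 + Y$)
$\left(x{\left(S \right)} - 1960\right) + P{\left(-175 \right)} = \left(\left(52 + 21\right) - 1960\right) - 175 = \left(73 - 1960\right) - 175 = -1887 - 175 = -2062$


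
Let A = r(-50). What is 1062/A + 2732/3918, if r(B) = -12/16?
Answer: -2772578/1959 ≈ -1415.3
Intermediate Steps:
r(B) = -¾ (r(B) = -12*1/16 = -¾)
A = -¾ ≈ -0.75000
1062/A + 2732/3918 = 1062/(-¾) + 2732/3918 = 1062*(-4/3) + 2732*(1/3918) = -1416 + 1366/1959 = -2772578/1959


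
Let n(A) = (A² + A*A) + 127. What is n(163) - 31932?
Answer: 21333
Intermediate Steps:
n(A) = 127 + 2*A² (n(A) = (A² + A²) + 127 = 2*A² + 127 = 127 + 2*A²)
n(163) - 31932 = (127 + 2*163²) - 31932 = (127 + 2*26569) - 31932 = (127 + 53138) - 31932 = 53265 - 31932 = 21333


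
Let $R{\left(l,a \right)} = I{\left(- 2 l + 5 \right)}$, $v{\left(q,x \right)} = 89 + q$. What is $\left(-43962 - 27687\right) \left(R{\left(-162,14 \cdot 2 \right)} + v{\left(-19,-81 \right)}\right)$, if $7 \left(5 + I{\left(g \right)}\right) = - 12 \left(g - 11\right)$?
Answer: $\frac{240812289}{7} \approx 3.4402 \cdot 10^{7}$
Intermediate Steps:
$I{\left(g \right)} = \frac{97}{7} - \frac{12 g}{7}$ ($I{\left(g \right)} = -5 + \frac{\left(-12\right) \left(g - 11\right)}{7} = -5 + \frac{\left(-12\right) \left(-11 + g\right)}{7} = -5 + \frac{132 - 12 g}{7} = -5 - \left(- \frac{132}{7} + \frac{12 g}{7}\right) = \frac{97}{7} - \frac{12 g}{7}$)
$R{\left(l,a \right)} = \frac{37}{7} + \frac{24 l}{7}$ ($R{\left(l,a \right)} = \frac{97}{7} - \frac{12 \left(- 2 l + 5\right)}{7} = \frac{97}{7} - \frac{12 \left(5 - 2 l\right)}{7} = \frac{97}{7} + \left(- \frac{60}{7} + \frac{24 l}{7}\right) = \frac{37}{7} + \frac{24 l}{7}$)
$\left(-43962 - 27687\right) \left(R{\left(-162,14 \cdot 2 \right)} + v{\left(-19,-81 \right)}\right) = \left(-43962 - 27687\right) \left(\left(\frac{37}{7} + \frac{24}{7} \left(-162\right)\right) + \left(89 - 19\right)\right) = - 71649 \left(\left(\frac{37}{7} - \frac{3888}{7}\right) + 70\right) = - 71649 \left(- \frac{3851}{7} + 70\right) = \left(-71649\right) \left(- \frac{3361}{7}\right) = \frac{240812289}{7}$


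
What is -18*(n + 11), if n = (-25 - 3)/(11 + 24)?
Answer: -918/5 ≈ -183.60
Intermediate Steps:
n = -4/5 (n = -28/35 = -28*1/35 = -4/5 ≈ -0.80000)
-18*(n + 11) = -18*(-4/5 + 11) = -18*51/5 = -918/5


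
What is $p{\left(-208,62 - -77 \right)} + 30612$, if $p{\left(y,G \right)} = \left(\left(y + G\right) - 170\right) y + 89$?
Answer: $80413$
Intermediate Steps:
$p{\left(y,G \right)} = 89 + y \left(-170 + G + y\right)$ ($p{\left(y,G \right)} = \left(\left(G + y\right) - 170\right) y + 89 = \left(-170 + G + y\right) y + 89 = y \left(-170 + G + y\right) + 89 = 89 + y \left(-170 + G + y\right)$)
$p{\left(-208,62 - -77 \right)} + 30612 = \left(89 + \left(-208\right)^{2} - -35360 + \left(62 - -77\right) \left(-208\right)\right) + 30612 = \left(89 + 43264 + 35360 + \left(62 + 77\right) \left(-208\right)\right) + 30612 = \left(89 + 43264 + 35360 + 139 \left(-208\right)\right) + 30612 = \left(89 + 43264 + 35360 - 28912\right) + 30612 = 49801 + 30612 = 80413$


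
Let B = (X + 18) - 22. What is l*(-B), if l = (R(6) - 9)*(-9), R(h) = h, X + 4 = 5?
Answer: 81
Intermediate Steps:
X = 1 (X = -4 + 5 = 1)
B = -3 (B = (1 + 18) - 22 = 19 - 22 = -3)
l = 27 (l = (6 - 9)*(-9) = -3*(-9) = 27)
l*(-B) = 27*(-1*(-3)) = 27*3 = 81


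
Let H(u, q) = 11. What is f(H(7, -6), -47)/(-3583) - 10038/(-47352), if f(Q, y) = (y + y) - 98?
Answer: 7509623/28277036 ≈ 0.26557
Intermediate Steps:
f(Q, y) = -98 + 2*y (f(Q, y) = 2*y - 98 = -98 + 2*y)
f(H(7, -6), -47)/(-3583) - 10038/(-47352) = (-98 + 2*(-47))/(-3583) - 10038/(-47352) = (-98 - 94)*(-1/3583) - 10038*(-1/47352) = -192*(-1/3583) + 1673/7892 = 192/3583 + 1673/7892 = 7509623/28277036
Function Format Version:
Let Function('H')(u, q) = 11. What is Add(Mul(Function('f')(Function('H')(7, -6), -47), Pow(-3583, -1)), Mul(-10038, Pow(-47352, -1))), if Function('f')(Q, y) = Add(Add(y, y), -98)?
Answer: Rational(7509623, 28277036) ≈ 0.26557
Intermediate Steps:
Function('f')(Q, y) = Add(-98, Mul(2, y)) (Function('f')(Q, y) = Add(Mul(2, y), -98) = Add(-98, Mul(2, y)))
Add(Mul(Function('f')(Function('H')(7, -6), -47), Pow(-3583, -1)), Mul(-10038, Pow(-47352, -1))) = Add(Mul(Add(-98, Mul(2, -47)), Pow(-3583, -1)), Mul(-10038, Pow(-47352, -1))) = Add(Mul(Add(-98, -94), Rational(-1, 3583)), Mul(-10038, Rational(-1, 47352))) = Add(Mul(-192, Rational(-1, 3583)), Rational(1673, 7892)) = Add(Rational(192, 3583), Rational(1673, 7892)) = Rational(7509623, 28277036)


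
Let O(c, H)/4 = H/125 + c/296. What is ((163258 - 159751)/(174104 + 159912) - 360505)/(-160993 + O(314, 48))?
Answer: 556916759900125/248696922318336 ≈ 2.2393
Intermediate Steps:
O(c, H) = c/74 + 4*H/125 (O(c, H) = 4*(H/125 + c/296) = c/74 + 4*H/125)
((163258 - 159751)/(174104 + 159912) - 360505)/(-160993 + O(314, 48)) = ((163258 - 159751)/(174104 + 159912) - 360505)/(-160993 + ((1/74)*314 + (4/125)*48)) = (3507/334016 - 360505)/(-160993 + (157/37 + 192/125)) = (3507*(1/334016) - 360505)/(-160993 + 26729/4625) = (3507/334016 - 360505)/(-744565896/4625) = -120414434573/334016*(-4625/744565896) = 556916759900125/248696922318336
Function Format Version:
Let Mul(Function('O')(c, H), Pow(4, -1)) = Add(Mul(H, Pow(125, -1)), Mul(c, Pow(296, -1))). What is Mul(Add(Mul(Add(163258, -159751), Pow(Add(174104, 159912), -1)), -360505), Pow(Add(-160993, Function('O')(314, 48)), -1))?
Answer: Rational(556916759900125, 248696922318336) ≈ 2.2393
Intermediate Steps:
Function('O')(c, H) = Add(Mul(Rational(1, 74), c), Mul(Rational(4, 125), H)) (Function('O')(c, H) = Mul(4, Add(Mul(H, Pow(125, -1)), Mul(c, Pow(296, -1)))) = Mul(4, Add(Mul(H, Rational(1, 125)), Mul(c, Rational(1, 296)))) = Mul(4, Add(Mul(Rational(1, 125), H), Mul(Rational(1, 296), c))) = Add(Mul(Rational(1, 74), c), Mul(Rational(4, 125), H)))
Mul(Add(Mul(Add(163258, -159751), Pow(Add(174104, 159912), -1)), -360505), Pow(Add(-160993, Function('O')(314, 48)), -1)) = Mul(Add(Mul(Add(163258, -159751), Pow(Add(174104, 159912), -1)), -360505), Pow(Add(-160993, Add(Mul(Rational(1, 74), 314), Mul(Rational(4, 125), 48))), -1)) = Mul(Add(Mul(3507, Pow(334016, -1)), -360505), Pow(Add(-160993, Add(Rational(157, 37), Rational(192, 125))), -1)) = Mul(Add(Mul(3507, Rational(1, 334016)), -360505), Pow(Add(-160993, Rational(26729, 4625)), -1)) = Mul(Add(Rational(3507, 334016), -360505), Pow(Rational(-744565896, 4625), -1)) = Mul(Rational(-120414434573, 334016), Rational(-4625, 744565896)) = Rational(556916759900125, 248696922318336)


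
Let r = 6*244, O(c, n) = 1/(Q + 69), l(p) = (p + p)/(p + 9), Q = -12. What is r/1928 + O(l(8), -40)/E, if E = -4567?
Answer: 47638136/62736879 ≈ 0.75933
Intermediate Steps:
l(p) = 2*p/(9 + p) (l(p) = (2*p)/(9 + p) = 2*p/(9 + p))
O(c, n) = 1/57 (O(c, n) = 1/(-12 + 69) = 1/57)
r = 1464
r/1928 + O(l(8), -40)/E = 1464/1928 + (1/57)/(-4567) = 1464*(1/1928) + (1/57)*(-1/4567) = 183/241 - 1/260319 = 47638136/62736879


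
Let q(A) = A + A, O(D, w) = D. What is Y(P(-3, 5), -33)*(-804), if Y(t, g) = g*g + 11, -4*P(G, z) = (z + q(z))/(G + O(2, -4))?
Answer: -884400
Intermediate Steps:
q(A) = 2*A
P(G, z) = -3*z/(4*(2 + G)) (P(G, z) = -(z + 2*z)/(4*(G + 2)) = -3*z/(4*(2 + G)))
Y(t, g) = 11 + g² (Y(t, g) = g² + 11 = 11 + g²)
Y(P(-3, 5), -33)*(-804) = (11 + (-33)²)*(-804) = (11 + 1089)*(-804) = 1100*(-804) = -884400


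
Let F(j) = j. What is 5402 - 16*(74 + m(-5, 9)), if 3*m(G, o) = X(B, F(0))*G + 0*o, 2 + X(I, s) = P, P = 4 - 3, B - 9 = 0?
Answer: 12574/3 ≈ 4191.3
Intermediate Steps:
B = 9 (B = 9 + 0 = 9)
P = 1
X(I, s) = -1 (X(I, s) = -2 + 1 = -1)
m(G, o) = -G/3 (m(G, o) = (-G + 0*o)/3 = (-G + 0)/3 = (-G)/3 = -G/3)
5402 - 16*(74 + m(-5, 9)) = 5402 - 16*(74 - ⅓*(-5)) = 5402 - 16*(74 + 5/3) = 5402 - 16*227/3 = 5402 - 1*3632/3 = 5402 - 3632/3 = 12574/3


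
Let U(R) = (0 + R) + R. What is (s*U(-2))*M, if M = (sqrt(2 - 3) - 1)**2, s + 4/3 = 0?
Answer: -32*I/3 ≈ -10.667*I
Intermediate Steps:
s = -4/3 (s = -4/3 + 0 = -4/3 ≈ -1.3333)
U(R) = 2*R (U(R) = R + R = 2*R)
M = (-1 + I)**2 (M = (sqrt(-1) - 1)**2 = (I - 1)**2 = (-1 + I)**2 ≈ -2.0*I)
(s*U(-2))*M = (-8*(-2)/3)*(1 - I)**2 = (-4/3*(-4))*(1 - I)**2 = 16*(1 - I)**2/3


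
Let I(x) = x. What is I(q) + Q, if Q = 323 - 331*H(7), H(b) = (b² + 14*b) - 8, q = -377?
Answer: -46063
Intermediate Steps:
H(b) = -8 + b² + 14*b
Q = -45686 (Q = 323 - 331*(-8 + 7² + 14*7) = 323 - 331*(-8 + 49 + 98) = 323 - 331*139 = 323 - 46009 = -45686)
I(q) + Q = -377 - 45686 = -46063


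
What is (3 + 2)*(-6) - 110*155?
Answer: -17080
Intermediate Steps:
(3 + 2)*(-6) - 110*155 = 5*(-6) - 17050 = -30 - 17050 = -17080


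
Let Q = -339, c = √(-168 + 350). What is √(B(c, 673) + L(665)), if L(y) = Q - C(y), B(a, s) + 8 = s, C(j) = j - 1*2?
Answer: I*√337 ≈ 18.358*I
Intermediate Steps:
c = √182 ≈ 13.491
C(j) = -2 + j (C(j) = j - 2 = -2 + j)
B(a, s) = -8 + s
L(y) = -337 - y (L(y) = -339 - (-2 + y) = -339 + (2 - y) = -337 - y)
√(B(c, 673) + L(665)) = √((-8 + 673) + (-337 - 1*665)) = √(665 + (-337 - 665)) = √(665 - 1002) = √(-337) = I*√337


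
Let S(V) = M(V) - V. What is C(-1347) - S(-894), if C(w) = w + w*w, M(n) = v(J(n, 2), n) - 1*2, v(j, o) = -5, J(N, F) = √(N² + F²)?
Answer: 1812175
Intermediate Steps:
J(N, F) = √(F² + N²)
M(n) = -7 (M(n) = -5 - 1*2 = -5 - 2 = -7)
C(w) = w + w²
S(V) = -7 - V
C(-1347) - S(-894) = -1347*(1 - 1347) - (-7 - 1*(-894)) = -1347*(-1346) - (-7 + 894) = 1813062 - 1*887 = 1813062 - 887 = 1812175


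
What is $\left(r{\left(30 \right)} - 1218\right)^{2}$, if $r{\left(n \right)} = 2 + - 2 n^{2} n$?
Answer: $3048806656$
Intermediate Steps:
$r{\left(n \right)} = 2 - 2 n^{3}$
$\left(r{\left(30 \right)} - 1218\right)^{2} = \left(\left(2 - 2 \cdot 30^{3}\right) - 1218\right)^{2} = \left(\left(2 - 54000\right) - 1218\right)^{2} = \left(-53998 - 1218\right)^{2} = \left(-55216\right)^{2} = 3048806656$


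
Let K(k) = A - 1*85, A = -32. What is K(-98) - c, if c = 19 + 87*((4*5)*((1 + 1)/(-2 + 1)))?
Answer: 3344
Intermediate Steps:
K(k) = -117 (K(k) = -32 - 1*85 = -32 - 85 = -117)
c = -3461 (c = 19 + 87*(20*(2/(-1))) = 19 + 87*(20*(2*(-1))) = 19 + 87*(20*(-2)) = 19 + 87*(-40) = 19 - 3480 = -3461)
K(-98) - c = -117 - 1*(-3461) = -117 + 3461 = 3344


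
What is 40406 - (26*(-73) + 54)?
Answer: 42250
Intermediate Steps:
40406 - (26*(-73) + 54) = 40406 - (-1898 + 54) = 40406 - 1*(-1844) = 40406 + 1844 = 42250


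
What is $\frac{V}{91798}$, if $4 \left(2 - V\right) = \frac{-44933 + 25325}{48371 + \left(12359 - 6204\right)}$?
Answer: $\frac{56977}{2502688874} \approx 2.2766 \cdot 10^{-5}$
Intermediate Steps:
$V = \frac{56977}{27263}$ ($V = 2 - \frac{\left(-44933 + 25325\right) \frac{1}{48371 + \left(12359 - 6204\right)}}{4} = 2 - \frac{\left(-19608\right) \frac{1}{48371 + 6155}}{4} = 2 - \frac{\left(-19608\right) \frac{1}{54526}}{4} = 2 - - \frac{2451}{27263} = 2 + \frac{2451}{27263} = \frac{56977}{27263} \approx 2.0899$)
$\frac{V}{91798} = \frac{56977}{27263 \cdot 91798} = \frac{56977}{27263} \cdot \frac{1}{91798} = \frac{56977}{2502688874}$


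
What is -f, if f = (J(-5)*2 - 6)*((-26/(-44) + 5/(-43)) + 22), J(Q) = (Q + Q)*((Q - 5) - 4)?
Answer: -2912757/473 ≈ -6158.0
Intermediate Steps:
J(Q) = 2*Q*(-9 + Q) (J(Q) = (2*Q)*((-5 + Q) - 4) = (2*Q)*(-9 + Q) = 2*Q*(-9 + Q))
f = 2912757/473 (f = ((2*(-5)*(-9 - 5))*2 - 6)*((-26/(-44) + 5/(-43)) + 22) = ((2*(-5)*(-14))*2 - 6)*((-26*(-1/44) + 5*(-1/43)) + 22) = (140*2 - 6)*((13/22 - 5/43) + 22) = (280 - 6)*(449/946 + 22) = 274*(21261/946) = 2912757/473 ≈ 6158.0)
-f = -1*2912757/473 = -2912757/473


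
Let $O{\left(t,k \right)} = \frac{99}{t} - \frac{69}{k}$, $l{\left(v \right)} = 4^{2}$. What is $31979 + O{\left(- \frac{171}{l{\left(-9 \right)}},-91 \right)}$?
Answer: $\frac{55276986}{1729} \approx 31971.0$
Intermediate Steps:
$l{\left(v \right)} = 16$
$O{\left(t,k \right)} = - \frac{69}{k} + \frac{99}{t}$
$31979 + O{\left(- \frac{171}{l{\left(-9 \right)}},-91 \right)} = 31979 + \left(- \frac{69}{-91} + \frac{99}{\left(-171\right) \frac{1}{16}}\right) = 31979 + \left(\left(-69\right) \left(- \frac{1}{91}\right) + \frac{99}{\left(-171\right) \frac{1}{16}}\right) = 31979 + \left(\frac{69}{91} + \frac{99}{- \frac{171}{16}}\right) = 31979 + \left(\frac{69}{91} + 99 \left(- \frac{16}{171}\right)\right) = 31979 + \left(\frac{69}{91} - \frac{176}{19}\right) = 31979 - \frac{14705}{1729} = \frac{55276986}{1729}$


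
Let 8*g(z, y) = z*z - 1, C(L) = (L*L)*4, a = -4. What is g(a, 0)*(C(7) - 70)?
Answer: 945/4 ≈ 236.25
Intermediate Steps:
C(L) = 4*L**2 (C(L) = L**2*4 = 4*L**2)
g(z, y) = -1/8 + z**2/8 (g(z, y) = (z*z - 1)/8 = (z**2 - 1)/8 = (-1 + z**2)/8 = -1/8 + z**2/8)
g(a, 0)*(C(7) - 70) = (-1/8 + (1/8)*(-4)**2)*(4*7**2 - 70) = (-1/8 + (1/8)*16)*(4*49 - 70) = (-1/8 + 2)*(196 - 70) = (15/8)*126 = 945/4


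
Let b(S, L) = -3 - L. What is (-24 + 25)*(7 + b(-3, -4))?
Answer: 8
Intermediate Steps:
(-24 + 25)*(7 + b(-3, -4)) = (-24 + 25)*(7 + (-3 - 1*(-4))) = 1*(7 + (-3 + 4)) = 1*(7 + 1) = 1*8 = 8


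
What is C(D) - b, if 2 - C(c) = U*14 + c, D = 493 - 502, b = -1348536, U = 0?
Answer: 1348547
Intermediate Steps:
D = -9
C(c) = 2 - c (C(c) = 2 - (0*14 + c) = 2 - (0 + c) = 2 - c)
C(D) - b = (2 - 1*(-9)) - 1*(-1348536) = (2 + 9) + 1348536 = 11 + 1348536 = 1348547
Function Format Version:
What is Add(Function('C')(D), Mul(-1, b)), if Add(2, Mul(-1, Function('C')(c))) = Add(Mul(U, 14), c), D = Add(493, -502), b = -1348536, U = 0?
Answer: 1348547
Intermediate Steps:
D = -9
Function('C')(c) = Add(2, Mul(-1, c)) (Function('C')(c) = Add(2, Mul(-1, Add(Mul(0, 14), c))) = Add(2, Mul(-1, Add(0, c))) = Add(2, Mul(-1, c)))
Add(Function('C')(D), Mul(-1, b)) = Add(Add(2, Mul(-1, -9)), Mul(-1, -1348536)) = Add(Add(2, 9), 1348536) = Add(11, 1348536) = 1348547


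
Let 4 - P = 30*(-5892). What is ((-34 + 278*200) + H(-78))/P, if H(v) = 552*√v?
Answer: 3969/12626 + 138*I*√78/44191 ≈ 0.31435 + 0.02758*I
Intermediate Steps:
P = 176764 (P = 4 - 30*(-5892) = 4 - 1*(-176760) = 4 + 176760 = 176764)
((-34 + 278*200) + H(-78))/P = ((-34 + 278*200) + 552*√(-78))/176764 = ((-34 + 55600) + 552*(I*√78))*(1/176764) = (55566 + 552*I*√78)*(1/176764) = 3969/12626 + 138*I*√78/44191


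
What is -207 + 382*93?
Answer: 35319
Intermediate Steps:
-207 + 382*93 = -207 + 35526 = 35319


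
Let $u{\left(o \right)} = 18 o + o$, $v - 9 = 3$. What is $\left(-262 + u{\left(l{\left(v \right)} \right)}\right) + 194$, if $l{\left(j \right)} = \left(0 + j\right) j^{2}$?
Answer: $32764$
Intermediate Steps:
$v = 12$ ($v = 9 + 3 = 12$)
$l{\left(j \right)} = j^{3}$ ($l{\left(j \right)} = j j^{2} = j^{3}$)
$u{\left(o \right)} = 19 o$
$\left(-262 + u{\left(l{\left(v \right)} \right)}\right) + 194 = \left(-262 + 19 \cdot 12^{3}\right) + 194 = \left(-262 + 19 \cdot 1728\right) + 194 = \left(-262 + 32832\right) + 194 = 32570 + 194 = 32764$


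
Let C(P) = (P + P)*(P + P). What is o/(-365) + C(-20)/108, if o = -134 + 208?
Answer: 144002/9855 ≈ 14.612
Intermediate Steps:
C(P) = 4*P² (C(P) = (2*P)*(2*P) = 4*P²)
o = 74
o/(-365) + C(-20)/108 = 74/(-365) + (4*(-20)²)/108 = 74*(-1/365) + (4*400)*(1/108) = -74/365 + 1600*(1/108) = -74/365 + 400/27 = 144002/9855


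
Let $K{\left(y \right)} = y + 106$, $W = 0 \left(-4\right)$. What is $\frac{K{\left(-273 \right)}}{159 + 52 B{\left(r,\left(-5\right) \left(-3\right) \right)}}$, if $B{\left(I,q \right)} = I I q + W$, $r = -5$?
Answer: $- \frac{167}{19659} \approx -0.0084948$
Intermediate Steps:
$W = 0$
$B{\left(I,q \right)} = q I^{2}$ ($B{\left(I,q \right)} = I I q + 0 = I^{2} q + 0 = q I^{2} + 0 = q I^{2}$)
$K{\left(y \right)} = 106 + y$
$\frac{K{\left(-273 \right)}}{159 + 52 B{\left(r,\left(-5\right) \left(-3\right) \right)}} = \frac{106 - 273}{159 + 52 \left(-5\right) \left(-3\right) \left(-5\right)^{2}} = - \frac{167}{159 + 52 \cdot 15 \cdot 25} = - \frac{167}{159 + 52 \cdot 375} = - \frac{167}{159 + 19500} = - \frac{167}{19659}$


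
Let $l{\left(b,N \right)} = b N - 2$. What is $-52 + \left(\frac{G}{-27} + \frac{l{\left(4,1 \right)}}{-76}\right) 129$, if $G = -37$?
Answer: $\frac{41513}{342} \approx 121.38$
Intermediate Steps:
$l{\left(b,N \right)} = -2 + N b$ ($l{\left(b,N \right)} = N b - 2 = -2 + N b$)
$-52 + \left(\frac{G}{-27} + \frac{l{\left(4,1 \right)}}{-76}\right) 129 = -52 + \left(- \frac{37}{-27} + \frac{-2 + 1 \cdot 4}{-76}\right) 129 = -52 + \left(\left(-37\right) \left(- \frac{1}{27}\right) + \left(-2 + 4\right) \left(- \frac{1}{76}\right)\right) 129 = -52 + \left(\frac{37}{27} + 2 \left(- \frac{1}{76}\right)\right) 129 = -52 + \left(\frac{37}{27} - \frac{1}{38}\right) 129 = -52 + \frac{1379}{1026} \cdot 129 = -52 + \frac{59297}{342} = \frac{41513}{342}$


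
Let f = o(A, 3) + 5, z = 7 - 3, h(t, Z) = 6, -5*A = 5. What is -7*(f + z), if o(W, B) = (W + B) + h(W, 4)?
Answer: -119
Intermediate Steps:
A = -1 (A = -⅕*5 = -1)
z = 4
o(W, B) = 6 + B + W (o(W, B) = (W + B) + 6 = (B + W) + 6 = 6 + B + W)
f = 13 (f = (6 + 3 - 1) + 5 = 8 + 5 = 13)
-7*(f + z) = -7*(13 + 4) = -7*17 = -119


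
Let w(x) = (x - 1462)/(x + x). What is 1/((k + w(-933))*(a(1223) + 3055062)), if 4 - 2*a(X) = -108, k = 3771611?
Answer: 933/10750698297710239 ≈ 8.6785e-14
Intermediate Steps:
a(X) = 56 (a(X) = 2 - ½*(-108) = 2 + 54 = 56)
w(x) = (-1462 + x)/(2*x) (w(x) = (-1462 + x)/((2*x)) = (-1462 + x)*(1/(2*x)) = (-1462 + x)/(2*x))
1/((k + w(-933))*(a(1223) + 3055062)) = 1/((3771611 + (½)*(-1462 - 933)/(-933))*(56 + 3055062)) = 1/((3771611 + (½)*(-1/933)*(-2395))*3055118) = 1/((3771611 + 2395/1866)*3055118) = 1/((7037828521/1866)*3055118) = 1/(10750698297710239/933) = 933/10750698297710239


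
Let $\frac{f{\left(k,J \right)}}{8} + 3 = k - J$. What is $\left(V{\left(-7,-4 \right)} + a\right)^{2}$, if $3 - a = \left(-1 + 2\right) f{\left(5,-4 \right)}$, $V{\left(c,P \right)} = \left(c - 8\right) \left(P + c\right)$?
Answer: $14400$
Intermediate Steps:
$f{\left(k,J \right)} = -24 - 8 J + 8 k$ ($f{\left(k,J \right)} = -24 + 8 \left(k - J\right) = -24 - \left(- 8 k + 8 J\right) = -24 - 8 J + 8 k$)
$V{\left(c,P \right)} = \left(-8 + c\right) \left(P + c\right)$
$a = -45$ ($a = 3 - \left(-1 + 2\right) \left(-24 - -32 + 8 \cdot 5\right) = 3 - 1 \left(-24 + 32 + 40\right) = 3 - 1 \cdot 48 = 3 - 48 = -45$)
$\left(V{\left(-7,-4 \right)} + a\right)^{2} = \left(\left(\left(-7\right)^{2} - -32 - -56 - -28\right) - 45\right)^{2} = \left(\left(49 + 32 + 56 + 28\right) - 45\right)^{2} = \left(165 - 45\right)^{2} = 120^{2} = 14400$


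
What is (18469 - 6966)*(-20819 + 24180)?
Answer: 38661583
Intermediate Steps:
(18469 - 6966)*(-20819 + 24180) = 11503*3361 = 38661583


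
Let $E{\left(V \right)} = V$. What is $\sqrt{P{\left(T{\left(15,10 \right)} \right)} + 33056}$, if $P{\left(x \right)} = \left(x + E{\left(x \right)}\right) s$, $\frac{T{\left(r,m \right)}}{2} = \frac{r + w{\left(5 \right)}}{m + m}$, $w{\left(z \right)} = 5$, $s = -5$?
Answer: $2 \sqrt{8259} \approx 181.76$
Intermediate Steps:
$T{\left(r,m \right)} = \frac{5 + r}{m}$ ($T{\left(r,m \right)} = 2 \frac{r + 5}{m + m} = 2 \frac{5 + r}{2 m} = \frac{5 + r}{m}$)
$P{\left(x \right)} = - 10 x$ ($P{\left(x \right)} = \left(x + x\right) \left(-5\right) = 2 x \left(-5\right) = - 10 x$)
$\sqrt{P{\left(T{\left(15,10 \right)} \right)} + 33056} = \sqrt{- 10 \frac{5 + 15}{10} + 33056} = \sqrt{- 10 \cdot \frac{1}{10} \cdot 20 + 33056} = \sqrt{\left(-10\right) 2 + 33056} = \sqrt{-20 + 33056} = \sqrt{33036} = 2 \sqrt{8259}$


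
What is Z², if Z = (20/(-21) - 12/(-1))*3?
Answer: 53824/49 ≈ 1098.4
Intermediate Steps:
Z = 232/7 (Z = (20*(-1/21) - 12*(-1))*3 = (-20/21 + 12)*3 = (232/21)*3 = 232/7 ≈ 33.143)
Z² = (232/7)² = 53824/49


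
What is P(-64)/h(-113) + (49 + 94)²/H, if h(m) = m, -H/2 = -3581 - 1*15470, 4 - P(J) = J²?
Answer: 158224121/4305526 ≈ 36.749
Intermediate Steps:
P(J) = 4 - J²
H = 38102 (H = -2*(-3581 - 1*15470) = -2*(-3581 - 15470) = -2*(-19051) = 38102)
P(-64)/h(-113) + (49 + 94)²/H = (4 - 1*(-64)²)/(-113) + (49 + 94)²/38102 = (4 - 1*4096)*(-1/113) + 143²*(1/38102) = (4 - 4096)*(-1/113) + 20449*(1/38102) = -4092*(-1/113) + 20449/38102 = 4092/113 + 20449/38102 = 158224121/4305526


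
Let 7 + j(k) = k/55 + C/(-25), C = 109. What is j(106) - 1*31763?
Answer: -8737419/275 ≈ -31772.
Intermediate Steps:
j(k) = -284/25 + k/55 (j(k) = -7 + (k/55 + 109/(-25)) = -7 + (k*(1/55) + 109*(-1/25)) = -7 + (k/55 - 109/25) = -7 + (-109/25 + k/55) = -284/25 + k/55)
j(106) - 1*31763 = (-284/25 + (1/55)*106) - 1*31763 = (-284/25 + 106/55) - 31763 = -2594/275 - 31763 = -8737419/275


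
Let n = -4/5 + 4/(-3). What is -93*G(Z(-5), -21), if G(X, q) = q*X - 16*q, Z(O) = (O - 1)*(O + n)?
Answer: 261702/5 ≈ 52340.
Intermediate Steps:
n = -32/15 (n = -4*⅕ + 4*(-⅓) = -⅘ - 4/3 = -32/15 ≈ -2.1333)
Z(O) = (-1 + O)*(-32/15 + O) (Z(O) = (O - 1)*(O - 32/15) = (-1 + O)*(-32/15 + O))
G(X, q) = -16*q + X*q (G(X, q) = X*q - 16*q = -16*q + X*q)
-93*G(Z(-5), -21) = -(-1953)*(-16 + (32/15 + (-5)² - 47/15*(-5))) = -(-1953)*(-16 + (32/15 + 25 + 47/3)) = -(-1953)*(-16 + 214/5) = -(-1953)*134/5 = -93*(-2814/5) = 261702/5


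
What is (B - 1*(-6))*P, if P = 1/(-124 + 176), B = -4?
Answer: 1/26 ≈ 0.038462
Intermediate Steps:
P = 1/52 ≈ 0.019231
(B - 1*(-6))*P = (-4 - 1*(-6))*(1/52) = (-4 + 6)*(1/52) = 2*(1/52) = 1/26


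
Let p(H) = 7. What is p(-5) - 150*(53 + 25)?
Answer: -11693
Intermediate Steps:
p(-5) - 150*(53 + 25) = 7 - 150*(53 + 25) = 7 - 150*78 = 7 - 11700 = -11693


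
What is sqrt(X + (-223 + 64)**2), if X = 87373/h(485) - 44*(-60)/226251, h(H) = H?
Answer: sqrt(34064357806458282570)/36577245 ≈ 159.57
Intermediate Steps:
X = 6589836341/36577245 (X = 87373/485 - 44*(-60)/226251 = 87373*(1/485) + 2640*(1/226251) = 87373/485 + 880/75417 = 6589836341/36577245 ≈ 180.16)
sqrt(X + (-223 + 64)**2) = sqrt(6589836341/36577245 + (-223 + 64)**2) = sqrt(6589836341/36577245 + (-159)**2) = sqrt(6589836341/36577245 + 25281) = sqrt(931299167186/36577245) = sqrt(34064357806458282570)/36577245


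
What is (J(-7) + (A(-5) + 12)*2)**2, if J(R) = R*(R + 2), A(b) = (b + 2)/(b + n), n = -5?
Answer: 88804/25 ≈ 3552.2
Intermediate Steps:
A(b) = (2 + b)/(-5 + b) (A(b) = (b + 2)/(b - 5) = (2 + b)/(-5 + b))
J(R) = R*(2 + R)
(J(-7) + (A(-5) + 12)*2)**2 = (-7*(2 - 7) + ((2 - 5)/(-5 - 5) + 12)*2)**2 = (-7*(-5) + (-3/(-10) + 12)*2)**2 = (35 + (-1/10*(-3) + 12)*2)**2 = (35 + (3/10 + 12)*2)**2 = (35 + (123/10)*2)**2 = (35 + 123/5)**2 = (298/5)**2 = 88804/25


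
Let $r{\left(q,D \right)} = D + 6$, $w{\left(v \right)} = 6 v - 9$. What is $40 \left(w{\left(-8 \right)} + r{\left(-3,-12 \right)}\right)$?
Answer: $-2520$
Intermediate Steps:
$w{\left(v \right)} = -9 + 6 v$
$r{\left(q,D \right)} = 6 + D$
$40 \left(w{\left(-8 \right)} + r{\left(-3,-12 \right)}\right) = 40 \left(\left(-9 + 6 \left(-8\right)\right) + \left(6 - 12\right)\right) = 40 \left(\left(-9 - 48\right) - 6\right) = 40 \left(-57 - 6\right) = 40 \left(-63\right) = -2520$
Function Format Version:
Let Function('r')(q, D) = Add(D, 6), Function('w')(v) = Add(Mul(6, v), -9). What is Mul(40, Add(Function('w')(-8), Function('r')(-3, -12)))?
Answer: -2520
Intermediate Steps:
Function('w')(v) = Add(-9, Mul(6, v))
Function('r')(q, D) = Add(6, D)
Mul(40, Add(Function('w')(-8), Function('r')(-3, -12))) = Mul(40, Add(Add(-9, Mul(6, -8)), Add(6, -12))) = Mul(40, Add(Add(-9, -48), -6)) = Mul(40, Add(-57, -6)) = Mul(40, -63) = -2520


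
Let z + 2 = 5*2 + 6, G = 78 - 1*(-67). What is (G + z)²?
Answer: 25281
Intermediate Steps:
G = 145 (G = 78 + 67 = 145)
z = 14 (z = -2 + (5*2 + 6) = -2 + (10 + 6) = -2 + 16 = 14)
(G + z)² = (145 + 14)² = 159² = 25281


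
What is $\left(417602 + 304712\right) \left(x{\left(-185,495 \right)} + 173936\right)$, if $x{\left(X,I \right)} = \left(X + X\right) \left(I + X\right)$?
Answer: $42786992104$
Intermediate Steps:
$x{\left(X,I \right)} = 2 X \left(I + X\right)$
$\left(417602 + 304712\right) \left(x{\left(-185,495 \right)} + 173936\right) = \left(417602 + 304712\right) \left(2 \left(-185\right) \left(495 - 185\right) + 173936\right) = 722314 \left(2 \left(-185\right) 310 + 173936\right) = 722314 \left(-114700 + 173936\right) = 722314 \cdot 59236 = 42786992104$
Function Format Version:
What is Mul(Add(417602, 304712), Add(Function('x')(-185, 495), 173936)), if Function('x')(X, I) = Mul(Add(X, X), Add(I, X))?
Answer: 42786992104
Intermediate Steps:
Function('x')(X, I) = Mul(2, X, Add(I, X)) (Function('x')(X, I) = Mul(Mul(2, X), Add(I, X)) = Mul(2, X, Add(I, X)))
Mul(Add(417602, 304712), Add(Function('x')(-185, 495), 173936)) = Mul(Add(417602, 304712), Add(Mul(2, -185, Add(495, -185)), 173936)) = Mul(722314, Add(Mul(2, -185, 310), 173936)) = Mul(722314, Add(-114700, 173936)) = Mul(722314, 59236) = 42786992104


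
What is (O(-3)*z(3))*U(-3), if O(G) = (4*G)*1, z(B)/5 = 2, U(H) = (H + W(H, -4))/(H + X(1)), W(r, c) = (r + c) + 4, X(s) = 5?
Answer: 360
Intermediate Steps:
W(r, c) = 4 + c + r (W(r, c) = (c + r) + 4 = 4 + c + r)
U(H) = 2*H/(5 + H) (U(H) = (H + (4 - 4 + H))/(H + 5) = (H + H)/(5 + H) = (2*H)/(5 + H) = 2*H/(5 + H))
z(B) = 10 (z(B) = 5*2 = 10)
O(G) = 4*G
(O(-3)*z(3))*U(-3) = ((4*(-3))*10)*(2*(-3)/(5 - 3)) = (-12*10)*(2*(-3)/2) = -240*(-3)/2 = -120*(-3) = 360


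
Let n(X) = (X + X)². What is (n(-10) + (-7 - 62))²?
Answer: 109561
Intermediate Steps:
n(X) = 4*X² (n(X) = (2*X)² = 4*X²)
(n(-10) + (-7 - 62))² = (4*(-10)² + (-7 - 62))² = (4*100 - 69)² = (400 - 69)² = 331² = 109561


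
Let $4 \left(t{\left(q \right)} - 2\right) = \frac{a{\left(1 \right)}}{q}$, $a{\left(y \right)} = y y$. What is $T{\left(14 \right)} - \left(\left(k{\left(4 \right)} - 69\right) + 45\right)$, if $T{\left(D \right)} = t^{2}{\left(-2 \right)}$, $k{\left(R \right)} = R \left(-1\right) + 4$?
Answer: $\frac{1761}{64} \approx 27.516$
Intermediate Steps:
$a{\left(y \right)} = y^{2}$
$k{\left(R \right)} = 4 - R$ ($k{\left(R \right)} = - R + 4 = 4 - R$)
$t{\left(q \right)} = 2 + \frac{1}{4 q}$ ($t{\left(q \right)} = 2 + \frac{1^{2} \frac{1}{q}}{4} = 2 + \frac{1 \frac{1}{q}}{4} = 2 + \frac{1}{4 q}$)
$T{\left(D \right)} = \frac{225}{64}$ ($T{\left(D \right)} = \left(2 + \frac{1}{4 \left(-2\right)}\right)^{2} = \left(2 + \frac{1}{4} \left(- \frac{1}{2}\right)\right)^{2} = \left(2 - \frac{1}{8}\right)^{2} = \left(\frac{15}{8}\right)^{2} = \frac{225}{64}$)
$T{\left(14 \right)} - \left(\left(k{\left(4 \right)} - 69\right) + 45\right) = \frac{225}{64} - \left(\left(\left(4 - 4\right) - 69\right) + 45\right) = \frac{225}{64} - \left(\left(0 - 69\right) + 45\right) = \frac{225}{64} - \left(-69 + 45\right) = \frac{225}{64} - -24 = \frac{225}{64} + 24 = \frac{1761}{64}$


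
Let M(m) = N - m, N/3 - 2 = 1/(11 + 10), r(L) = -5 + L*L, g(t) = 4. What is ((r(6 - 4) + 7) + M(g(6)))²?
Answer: 3249/49 ≈ 66.306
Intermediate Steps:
r(L) = -5 + L²
N = 43/7 (N = 6 + 3/(11 + 10) = 6 + 3/21 = 6 + 3*(1/21) = 6 + ⅐ = 43/7 ≈ 6.1429)
M(m) = 43/7 - m
((r(6 - 4) + 7) + M(g(6)))² = (((-5 + (6 - 4)²) + 7) + (43/7 - 1*4))² = (((-5 + 2²) + 7) + (43/7 - 4))² = (((-5 + 4) + 7) + 15/7)² = ((-1 + 7) + 15/7)² = (6 + 15/7)² = (57/7)² = 3249/49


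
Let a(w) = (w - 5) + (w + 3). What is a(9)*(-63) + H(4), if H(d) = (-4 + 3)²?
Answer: -1007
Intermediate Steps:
H(d) = 1 (H(d) = (-1)² = 1)
a(w) = -2 + 2*w (a(w) = (-5 + w) + (3 + w) = -2 + 2*w)
a(9)*(-63) + H(4) = (-2 + 2*9)*(-63) + 1 = (-2 + 18)*(-63) + 1 = 16*(-63) + 1 = -1008 + 1 = -1007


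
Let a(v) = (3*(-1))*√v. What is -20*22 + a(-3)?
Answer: -440 - 3*I*√3 ≈ -440.0 - 5.1962*I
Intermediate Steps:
a(v) = -3*√v
-20*22 + a(-3) = -20*22 - 3*I*√3 = -440 - 3*I*√3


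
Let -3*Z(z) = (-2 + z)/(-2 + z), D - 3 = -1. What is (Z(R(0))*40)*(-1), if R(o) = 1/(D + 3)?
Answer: 40/3 ≈ 13.333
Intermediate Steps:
D = 2 (D = 3 - 1 = 2)
R(o) = 1/5 (R(o) = 1/(2 + 3) = 1/5)
Z(z) = -1/3 (Z(z) = -(-2 + z)/(3*(-2 + z)) = -1/3*1 = -1/3)
(Z(R(0))*40)*(-1) = -1/3*40*(-1) = -40/3*(-1) = 40/3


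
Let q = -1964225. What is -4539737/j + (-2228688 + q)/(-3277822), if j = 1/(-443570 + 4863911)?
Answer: -65776662406019856661/3277822 ≈ -2.0067e+13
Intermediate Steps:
j = 1/4420341 ≈ 2.2623e-7
-4539737/j + (-2228688 + q)/(-3277822) = -4539737/1/4420341 + (-2228688 - 1964225)/(-3277822) = -4539737*4420341 - 4192913*(-1/3277822) = -20067185590317 + 4192913/3277822 = -65776662406019856661/3277822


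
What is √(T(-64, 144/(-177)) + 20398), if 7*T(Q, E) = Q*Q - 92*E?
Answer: √3580897502/413 ≈ 144.89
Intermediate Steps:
T(Q, E) = -92*E/7 + Q²/7 (T(Q, E) = (Q*Q - 92*E)/7 = (Q² - 92*E)/7 = -92*E/7 + Q²/7)
√(T(-64, 144/(-177)) + 20398) = √((-13248/(7*(-177)) + (⅐)*(-64)²) + 20398) = √((-13248*(-1)/(7*177) + (⅐)*4096) + 20398) = √((-92/7*(-48/59) + 4096/7) + 20398) = √((4416/413 + 4096/7) + 20398) = √(246080/413 + 20398) = √(8670454/413) = √3580897502/413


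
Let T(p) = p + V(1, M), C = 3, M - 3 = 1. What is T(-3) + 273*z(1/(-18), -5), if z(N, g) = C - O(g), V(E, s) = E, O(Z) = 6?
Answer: -821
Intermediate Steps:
M = 4 (M = 3 + 1 = 4)
z(N, g) = -3 (z(N, g) = 3 - 1*6 = 3 - 6 = -3)
T(p) = 1 + p (T(p) = p + 1 = 1 + p)
T(-3) + 273*z(1/(-18), -5) = (1 - 3) + 273*(-3) = -2 - 819 = -821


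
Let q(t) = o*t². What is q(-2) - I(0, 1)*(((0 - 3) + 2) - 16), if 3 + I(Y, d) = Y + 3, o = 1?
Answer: 4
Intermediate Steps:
I(Y, d) = Y (I(Y, d) = -3 + (Y + 3) = -3 + (3 + Y) = Y)
q(t) = t² (q(t) = 1*t² = t²)
q(-2) - I(0, 1)*(((0 - 3) + 2) - 16) = (-2)² - 0*(((0 - 3) + 2) - 16) = 4 - 0*((-3 + 2) - 16) = 4 - 0*(-1 - 16) = 4 - 0*(-17) = 4 - 1*0 = 4 + 0 = 4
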